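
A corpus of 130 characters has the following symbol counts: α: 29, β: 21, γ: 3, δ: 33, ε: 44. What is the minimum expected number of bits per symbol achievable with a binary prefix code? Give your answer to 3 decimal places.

2.185 bits/symbol

Probabilities are the counts divided by 130.
Repeatedly combine the two least-probable nodes; the expected code length is the sum of the merged weights.
merge 3/130 + 21/130 → 12/65
merge 12/65 + 29/130 → 53/130
merge 33/130 + 22/65 → 77/130
merge 53/130 + 77/130 → 1
L = 12/65 + 53/130 + 77/130 + 1 = 142/65 ≈ 2.185 bits/symbol.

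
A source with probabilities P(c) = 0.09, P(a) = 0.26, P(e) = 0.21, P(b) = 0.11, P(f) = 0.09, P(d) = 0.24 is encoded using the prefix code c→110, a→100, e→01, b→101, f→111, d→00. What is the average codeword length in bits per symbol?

2.55 bits/symbol

L̄ = Σ pᵢ·ℓᵢ = 0.09·3 + 0.26·3 + 0.21·2 + 0.11·3 + 0.09·3 + 0.24·2 = 2.55 bits/symbol.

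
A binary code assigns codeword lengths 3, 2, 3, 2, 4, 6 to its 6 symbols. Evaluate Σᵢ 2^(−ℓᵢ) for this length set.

0.828125

With common denominator 2^6 = 64: Σ 2^(−ℓᵢ) = 8/64 + 16/64 + 8/64 + 16/64 + 4/64 + 1/64 = 53/64 = 0.828125.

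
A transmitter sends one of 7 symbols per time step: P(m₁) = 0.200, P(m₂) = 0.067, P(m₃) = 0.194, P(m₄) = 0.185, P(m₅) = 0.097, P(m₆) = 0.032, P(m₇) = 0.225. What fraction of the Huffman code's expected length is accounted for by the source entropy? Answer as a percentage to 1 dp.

Entropy H = −Σ p log₂ p ≈ 2.6046 bits.
Huffman merges: 4/125+67/1000→99/1000; 97/1000+99/1000→49/250; 37/200+97/500→379/1000; 49/250+1/5→99/250; 9/40+379/1000→151/250; 99/250+151/250→1. L = 1337/500 ≈ 2.6740.
Efficiency = H/L = 2.6046/2.6740 = 97.4%.

97.4%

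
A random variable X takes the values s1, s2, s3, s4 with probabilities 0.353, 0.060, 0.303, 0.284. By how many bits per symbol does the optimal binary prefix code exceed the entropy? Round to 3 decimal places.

0.179 bits

Entropy H = −Σ p log₂ p ≈ 1.8115 bits.
Huffman merges: 3/50+71/250→43/125; 303/1000+43/125→647/1000; 353/1000+647/1000→1. L = 1991/1000 ≈ 1.9910.
L − H = 1.9910 − 1.8115 = 0.179 bits.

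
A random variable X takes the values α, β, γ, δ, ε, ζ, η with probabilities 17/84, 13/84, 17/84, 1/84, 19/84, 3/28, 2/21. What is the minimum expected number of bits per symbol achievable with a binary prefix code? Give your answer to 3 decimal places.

Repeatedly combine the two least-probable nodes; the expected code length is the sum of the merged weights.
merge 1/84 + 2/21 → 3/28
merge 3/28 + 3/28 → 3/14
merge 13/84 + 17/84 → 5/14
merge 17/84 + 3/14 → 5/12
merge 19/84 + 5/14 → 7/12
merge 5/12 + 7/12 → 1
L = 3/28 + 3/14 + 5/14 + 5/12 + 7/12 + 1 = 75/28 ≈ 2.679 bits/symbol.

2.679 bits/symbol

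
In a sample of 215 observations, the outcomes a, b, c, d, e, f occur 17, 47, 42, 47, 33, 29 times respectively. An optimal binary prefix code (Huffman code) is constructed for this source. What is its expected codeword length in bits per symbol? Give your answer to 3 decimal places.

2.563 bits/symbol

Probabilities are the counts divided by 215.
Repeatedly combine the two least-probable nodes; the expected code length is the sum of the merged weights.
merge 17/215 + 29/215 → 46/215
merge 33/215 + 42/215 → 15/43
merge 46/215 + 47/215 → 93/215
merge 47/215 + 15/43 → 122/215
merge 93/215 + 122/215 → 1
L = 46/215 + 15/43 + 93/215 + 122/215 + 1 = 551/215 ≈ 2.563 bits/symbol.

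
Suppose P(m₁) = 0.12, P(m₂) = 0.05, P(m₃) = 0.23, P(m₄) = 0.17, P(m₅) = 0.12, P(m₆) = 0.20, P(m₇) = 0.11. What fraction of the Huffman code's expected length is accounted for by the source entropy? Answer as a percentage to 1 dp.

Entropy H = −Σ p log₂ p ≈ 2.6872 bits.
Huffman merges: 1/20+11/100→4/25; 3/25+3/25→6/25; 4/25+17/100→33/100; 1/5+23/100→43/100; 6/25+33/100→57/100; 43/100+57/100→1. L = 273/100 ≈ 2.7300.
Efficiency = H/L = 2.6872/2.7300 = 98.4%.

98.4%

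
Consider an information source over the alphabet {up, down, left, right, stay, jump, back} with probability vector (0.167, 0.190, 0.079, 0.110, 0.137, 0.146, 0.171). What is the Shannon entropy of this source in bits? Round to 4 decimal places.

2.7599 bits

H = −Σ pᵢ log₂ pᵢ.
−0.167·log₂(0.167) = 0.4312
−0.190·log₂(0.190) = 0.4552
−0.079·log₂(0.079) = 0.2893
−0.110·log₂(0.110) = 0.3503
−0.137·log₂(0.137) = 0.3929
−0.146·log₂(0.146) = 0.4053
−0.171·log₂(0.171) = 0.4357
Sum ≈ 2.7599 → 2.7599 bits.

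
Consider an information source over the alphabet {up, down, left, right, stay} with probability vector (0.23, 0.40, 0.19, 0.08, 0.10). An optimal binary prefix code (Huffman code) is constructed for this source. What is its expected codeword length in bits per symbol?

Repeatedly combine the two least-probable nodes; the expected code length is the sum of the merged weights.
merge 2/25 + 1/10 → 9/50
merge 9/50 + 19/100 → 37/100
merge 23/100 + 37/100 → 3/5
merge 2/5 + 3/5 → 1
L = 9/50 + 37/100 + 3/5 + 1 = 43/20 = 2.15 bits/symbol.

2.15 bits/symbol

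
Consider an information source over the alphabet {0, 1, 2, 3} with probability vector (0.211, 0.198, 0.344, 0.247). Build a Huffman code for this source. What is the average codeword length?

2 bits/symbol

Repeatedly combine the two least-probable nodes; the expected code length is the sum of the merged weights.
merge 99/500 + 211/1000 → 409/1000
merge 247/1000 + 43/125 → 591/1000
merge 409/1000 + 591/1000 → 1
L = 409/1000 + 591/1000 + 1 = 2 bits/symbol.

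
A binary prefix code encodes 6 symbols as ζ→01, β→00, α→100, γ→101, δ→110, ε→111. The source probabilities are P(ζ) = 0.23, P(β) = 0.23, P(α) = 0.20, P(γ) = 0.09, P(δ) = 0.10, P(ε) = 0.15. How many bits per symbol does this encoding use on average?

2.54 bits/symbol

L̄ = Σ pᵢ·ℓᵢ = 0.23·2 + 0.23·2 + 0.20·3 + 0.09·3 + 0.10·3 + 0.15·3 = 2.54 bits/symbol.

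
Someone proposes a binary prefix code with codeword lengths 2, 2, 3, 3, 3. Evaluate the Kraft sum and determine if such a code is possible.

0.875; yes

With common denominator 2^3 = 8: Σ 2^(−ℓᵢ) = 2/8 + 2/8 + 1/8 + 1/8 + 1/8 = 7/8 = 0.875.
Kraft's inequality requires Σ ≤ 1; here Σ = 0.875 ≤ 1, so such a prefix code exists.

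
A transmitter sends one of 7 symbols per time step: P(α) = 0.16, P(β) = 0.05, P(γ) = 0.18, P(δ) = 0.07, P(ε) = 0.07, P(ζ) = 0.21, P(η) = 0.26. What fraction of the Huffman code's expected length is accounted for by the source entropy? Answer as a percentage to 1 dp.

98.1%

Entropy H = −Σ p log₂ p ≈ 2.5996 bits.
Huffman merges: 1/20+7/100→3/25; 7/100+3/25→19/100; 4/25+9/50→17/50; 19/100+21/100→2/5; 13/50+17/50→3/5; 2/5+3/5→1. L = 53/20 ≈ 2.6500.
Efficiency = H/L = 2.5996/2.6500 = 98.1%.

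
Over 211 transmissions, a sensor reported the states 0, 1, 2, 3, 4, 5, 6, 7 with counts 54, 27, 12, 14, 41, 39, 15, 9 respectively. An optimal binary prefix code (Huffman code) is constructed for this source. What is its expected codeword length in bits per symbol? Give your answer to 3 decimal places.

Probabilities are the counts divided by 211.
Repeatedly combine the two least-probable nodes; the expected code length is the sum of the merged weights.
merge 9/211 + 12/211 → 21/211
merge 14/211 + 15/211 → 29/211
merge 21/211 + 27/211 → 48/211
merge 29/211 + 39/211 → 68/211
merge 41/211 + 48/211 → 89/211
merge 54/211 + 68/211 → 122/211
merge 89/211 + 122/211 → 1
L = 21/211 + 29/211 + 48/211 + 68/211 + 89/211 + 122/211 + 1 = 588/211 ≈ 2.787 bits/symbol.

2.787 bits/symbol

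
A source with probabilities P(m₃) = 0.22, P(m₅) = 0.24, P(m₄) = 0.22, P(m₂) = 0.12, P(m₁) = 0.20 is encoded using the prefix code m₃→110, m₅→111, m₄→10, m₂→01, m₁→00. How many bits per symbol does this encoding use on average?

L̄ = Σ pᵢ·ℓᵢ = 0.22·3 + 0.24·3 + 0.22·2 + 0.12·2 + 0.20·2 = 2.46 bits/symbol.

2.46 bits/symbol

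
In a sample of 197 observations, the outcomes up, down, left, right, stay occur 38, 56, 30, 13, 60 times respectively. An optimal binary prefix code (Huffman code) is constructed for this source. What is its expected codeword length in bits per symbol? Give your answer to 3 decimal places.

Probabilities are the counts divided by 197.
Repeatedly combine the two least-probable nodes; the expected code length is the sum of the merged weights.
merge 13/197 + 30/197 → 43/197
merge 38/197 + 43/197 → 81/197
merge 56/197 + 60/197 → 116/197
merge 81/197 + 116/197 → 1
L = 43/197 + 81/197 + 116/197 + 1 = 437/197 ≈ 2.218 bits/symbol.

2.218 bits/symbol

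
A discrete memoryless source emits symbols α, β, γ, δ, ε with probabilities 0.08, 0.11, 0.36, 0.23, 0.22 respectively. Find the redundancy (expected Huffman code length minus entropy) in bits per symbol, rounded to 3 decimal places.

0.049 bits

Entropy H = −Σ p log₂ p ≈ 2.1407 bits.
Huffman merges: 2/25+11/100→19/100; 19/100+11/50→41/100; 23/100+9/25→59/100; 41/100+59/100→1. L = 219/100 ≈ 2.1900.
L − H = 2.1900 − 2.1407 = 0.049 bits.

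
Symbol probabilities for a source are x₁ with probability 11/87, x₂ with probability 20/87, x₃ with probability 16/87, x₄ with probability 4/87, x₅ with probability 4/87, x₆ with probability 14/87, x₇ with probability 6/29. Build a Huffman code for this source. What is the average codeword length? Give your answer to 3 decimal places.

Repeatedly combine the two least-probable nodes; the expected code length is the sum of the merged weights.
merge 4/87 + 4/87 → 8/87
merge 8/87 + 11/87 → 19/87
merge 14/87 + 16/87 → 10/29
merge 6/29 + 19/87 → 37/87
merge 20/87 + 10/29 → 50/87
merge 37/87 + 50/87 → 1
L = 8/87 + 19/87 + 10/29 + 37/87 + 50/87 + 1 = 77/29 ≈ 2.655 bits/symbol.

2.655 bits/symbol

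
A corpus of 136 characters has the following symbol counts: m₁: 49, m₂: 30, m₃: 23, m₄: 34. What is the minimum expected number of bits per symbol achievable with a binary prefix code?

Probabilities are the counts divided by 136.
Repeatedly combine the two least-probable nodes; the expected code length is the sum of the merged weights.
merge 23/136 + 15/68 → 53/136
merge 1/4 + 49/136 → 83/136
merge 53/136 + 83/136 → 1
L = 53/136 + 83/136 + 1 = 2 bits/symbol.

2 bits/symbol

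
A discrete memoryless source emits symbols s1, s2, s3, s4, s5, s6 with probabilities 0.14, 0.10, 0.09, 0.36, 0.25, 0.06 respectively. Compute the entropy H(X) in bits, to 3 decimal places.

H = −Σ pᵢ log₂ pᵢ.
−0.14·log₂(0.14) = 0.3971
−0.10·log₂(0.10) = 0.3322
−0.09·log₂(0.09) = 0.3127
−0.36·log₂(0.36) = 0.5306
−0.25·log₂(0.25) = 0.5000
−0.06·log₂(0.06) = 0.2435
Sum ≈ 2.3161 → 2.316 bits.

2.316 bits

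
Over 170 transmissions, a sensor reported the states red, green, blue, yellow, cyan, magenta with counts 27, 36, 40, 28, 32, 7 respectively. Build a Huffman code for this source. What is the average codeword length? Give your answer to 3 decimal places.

Probabilities are the counts divided by 170.
Repeatedly combine the two least-probable nodes; the expected code length is the sum of the merged weights.
merge 7/170 + 27/170 → 1/5
merge 14/85 + 16/85 → 6/17
merge 1/5 + 18/85 → 7/17
merge 4/17 + 6/17 → 10/17
merge 7/17 + 10/17 → 1
L = 1/5 + 6/17 + 7/17 + 10/17 + 1 = 217/85 ≈ 2.553 bits/symbol.

2.553 bits/symbol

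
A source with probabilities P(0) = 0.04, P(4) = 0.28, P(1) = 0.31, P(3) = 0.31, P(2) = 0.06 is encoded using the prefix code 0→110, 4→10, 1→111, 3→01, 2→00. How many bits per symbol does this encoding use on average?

L̄ = Σ pᵢ·ℓᵢ = 0.04·3 + 0.28·2 + 0.31·3 + 0.31·2 + 0.06·2 = 2.35 bits/symbol.

2.35 bits/symbol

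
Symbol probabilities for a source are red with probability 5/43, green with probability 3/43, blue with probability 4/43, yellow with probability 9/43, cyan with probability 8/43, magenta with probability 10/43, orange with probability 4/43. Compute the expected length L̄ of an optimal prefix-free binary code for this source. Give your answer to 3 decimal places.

2.721 bits/symbol

Repeatedly combine the two least-probable nodes; the expected code length is the sum of the merged weights.
merge 3/43 + 4/43 → 7/43
merge 4/43 + 5/43 → 9/43
merge 7/43 + 8/43 → 15/43
merge 9/43 + 9/43 → 18/43
merge 10/43 + 15/43 → 25/43
merge 18/43 + 25/43 → 1
L = 7/43 + 9/43 + 15/43 + 18/43 + 25/43 + 1 = 117/43 ≈ 2.721 bits/symbol.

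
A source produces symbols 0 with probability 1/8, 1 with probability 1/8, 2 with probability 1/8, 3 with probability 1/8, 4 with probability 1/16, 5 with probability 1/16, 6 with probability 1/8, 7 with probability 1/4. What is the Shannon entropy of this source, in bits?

Each probability is a power of 1/2, so log₂(1/p) is an integer.
H = Σ p·log₂(1/p) = 1/8·3 + 1/8·3 + 1/8·3 + 1/8·3 + 1/16·4 + 1/16·4 + 1/8·3 + 1/4·2 = 2.875 bits.

2.875 bits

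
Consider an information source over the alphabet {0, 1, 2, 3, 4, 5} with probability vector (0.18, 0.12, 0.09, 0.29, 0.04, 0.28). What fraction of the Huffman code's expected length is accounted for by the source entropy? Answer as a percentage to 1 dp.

98.4%

Entropy H = −Σ p log₂ p ≈ 2.3429 bits.
Huffman merges: 1/25+9/100→13/100; 3/25+13/100→1/4; 9/50+1/4→43/100; 7/25+29/100→57/100; 43/100+57/100→1. L = 119/50 ≈ 2.3800.
Efficiency = H/L = 2.3429/2.3800 = 98.4%.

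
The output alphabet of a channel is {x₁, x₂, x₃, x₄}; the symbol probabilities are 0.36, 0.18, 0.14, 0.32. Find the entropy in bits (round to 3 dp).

1.899 bits

H = −Σ pᵢ log₂ pᵢ.
−0.36·log₂(0.36) = 0.5306
−0.18·log₂(0.18) = 0.4453
−0.14·log₂(0.14) = 0.3971
−0.32·log₂(0.32) = 0.5260
Sum ≈ 1.8991 → 1.899 bits.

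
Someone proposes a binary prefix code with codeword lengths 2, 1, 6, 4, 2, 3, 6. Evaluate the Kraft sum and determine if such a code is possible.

With common denominator 2^6 = 64: Σ 2^(−ℓᵢ) = 16/64 + 32/64 + 1/64 + 4/64 + 16/64 + 8/64 + 1/64 = 78/64 = 1.21875.
Kraft's inequality requires Σ ≤ 1; here Σ = 1.21875 > 1, so no such prefix code exists.

1.21875; no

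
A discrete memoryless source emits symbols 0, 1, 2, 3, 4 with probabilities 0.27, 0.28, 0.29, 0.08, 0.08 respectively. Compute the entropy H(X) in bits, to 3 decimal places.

H = −Σ pᵢ log₂ pᵢ.
−0.27·log₂(0.27) = 0.5100
−0.28·log₂(0.28) = 0.5142
−0.29·log₂(0.29) = 0.5179
−0.08·log₂(0.08) = 0.2915
−0.08·log₂(0.08) = 0.2915
Sum ≈ 2.1252 → 2.125 bits.

2.125 bits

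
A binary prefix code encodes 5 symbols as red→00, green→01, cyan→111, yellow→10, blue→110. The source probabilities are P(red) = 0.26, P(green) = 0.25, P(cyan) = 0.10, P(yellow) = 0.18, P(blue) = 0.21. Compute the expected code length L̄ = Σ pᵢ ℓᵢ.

2.31 bits/symbol

L̄ = Σ pᵢ·ℓᵢ = 0.26·2 + 0.25·2 + 0.10·3 + 0.18·2 + 0.21·3 = 2.31 bits/symbol.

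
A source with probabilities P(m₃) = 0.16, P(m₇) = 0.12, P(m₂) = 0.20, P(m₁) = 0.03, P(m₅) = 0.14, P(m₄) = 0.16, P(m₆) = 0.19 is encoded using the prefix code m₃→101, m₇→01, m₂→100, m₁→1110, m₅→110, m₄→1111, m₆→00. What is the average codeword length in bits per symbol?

L̄ = Σ pᵢ·ℓᵢ = 0.16·3 + 0.12·2 + 0.20·3 + 0.03·4 + 0.14·3 + 0.16·4 + 0.19·2 = 2.88 bits/symbol.

2.88 bits/symbol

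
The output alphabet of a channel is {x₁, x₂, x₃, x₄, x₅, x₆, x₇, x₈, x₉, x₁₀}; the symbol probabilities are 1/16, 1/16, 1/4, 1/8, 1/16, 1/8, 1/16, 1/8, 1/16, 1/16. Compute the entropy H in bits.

3.125 bits

Each probability is a power of 1/2, so log₂(1/p) is an integer.
H = Σ p·log₂(1/p) = 1/16·4 + 1/16·4 + 1/4·2 + 1/8·3 + 1/16·4 + 1/8·3 + 1/16·4 + 1/8·3 + 1/16·4 + 1/16·4 = 3.125 bits.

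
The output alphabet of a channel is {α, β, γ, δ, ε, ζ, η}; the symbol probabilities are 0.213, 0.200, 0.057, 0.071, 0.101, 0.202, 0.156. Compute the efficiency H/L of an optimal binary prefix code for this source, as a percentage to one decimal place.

Entropy H = −Σ p log₂ p ≈ 2.6645 bits.
Huffman merges: 57/1000+71/1000→16/125; 101/1000+16/125→229/1000; 39/250+1/5→89/250; 101/500+213/1000→83/200; 229/1000+89/250→117/200; 83/200+117/200→1. L = 2713/1000 ≈ 2.7130.
Efficiency = H/L = 2.6645/2.7130 = 98.2%.

98.2%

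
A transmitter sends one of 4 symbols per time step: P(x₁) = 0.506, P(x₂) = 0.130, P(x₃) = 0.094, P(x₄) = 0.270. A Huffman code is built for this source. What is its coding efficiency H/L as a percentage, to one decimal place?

99.6%

Entropy H = −Σ p log₂ p ≈ 1.7106 bits.
Huffman merges: 47/500+13/100→28/125; 28/125+27/100→247/500; 247/500+253/500→1. L = 859/500 ≈ 1.7180.
Efficiency = H/L = 1.7106/1.7180 = 99.6%.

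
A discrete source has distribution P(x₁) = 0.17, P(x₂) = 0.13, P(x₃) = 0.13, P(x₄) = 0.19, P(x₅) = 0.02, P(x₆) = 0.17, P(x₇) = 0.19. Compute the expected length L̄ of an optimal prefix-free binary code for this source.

Repeatedly combine the two least-probable nodes; the expected code length is the sum of the merged weights.
merge 1/50 + 13/100 → 3/20
merge 13/100 + 3/20 → 7/25
merge 17/100 + 17/100 → 17/50
merge 19/100 + 19/100 → 19/50
merge 7/25 + 17/50 → 31/50
merge 19/50 + 31/50 → 1
L = 3/20 + 7/25 + 17/50 + 19/50 + 31/50 + 1 = 277/100 = 2.77 bits/symbol.

2.77 bits/symbol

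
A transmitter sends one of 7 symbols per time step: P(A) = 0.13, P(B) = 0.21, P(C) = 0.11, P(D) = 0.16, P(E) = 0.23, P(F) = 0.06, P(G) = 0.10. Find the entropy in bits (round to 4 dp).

2.6922 bits

H = −Σ pᵢ log₂ pᵢ.
−0.13·log₂(0.13) = 0.3826
−0.21·log₂(0.21) = 0.4728
−0.11·log₂(0.11) = 0.3503
−0.16·log₂(0.16) = 0.4230
−0.23·log₂(0.23) = 0.4877
−0.06·log₂(0.06) = 0.2435
−0.10·log₂(0.10) = 0.3322
Sum ≈ 2.6922 → 2.6922 bits.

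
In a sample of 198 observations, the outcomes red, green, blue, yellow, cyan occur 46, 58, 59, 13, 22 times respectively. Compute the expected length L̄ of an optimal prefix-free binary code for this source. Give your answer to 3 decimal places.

2.177 bits/symbol

Probabilities are the counts divided by 198.
Repeatedly combine the two least-probable nodes; the expected code length is the sum of the merged weights.
merge 13/198 + 1/9 → 35/198
merge 35/198 + 23/99 → 9/22
merge 29/99 + 59/198 → 13/22
merge 9/22 + 13/22 → 1
L = 35/198 + 9/22 + 13/22 + 1 = 431/198 ≈ 2.177 bits/symbol.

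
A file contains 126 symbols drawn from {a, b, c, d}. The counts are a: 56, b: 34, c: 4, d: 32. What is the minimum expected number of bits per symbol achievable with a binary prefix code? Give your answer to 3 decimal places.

Probabilities are the counts divided by 126.
Repeatedly combine the two least-probable nodes; the expected code length is the sum of the merged weights.
merge 2/63 + 16/63 → 2/7
merge 17/63 + 2/7 → 5/9
merge 4/9 + 5/9 → 1
L = 2/7 + 5/9 + 1 = 116/63 ≈ 1.841 bits/symbol.

1.841 bits/symbol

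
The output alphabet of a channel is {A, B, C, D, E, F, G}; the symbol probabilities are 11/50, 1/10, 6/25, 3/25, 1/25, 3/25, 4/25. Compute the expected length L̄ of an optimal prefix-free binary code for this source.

2.68 bits/symbol

Repeatedly combine the two least-probable nodes; the expected code length is the sum of the merged weights.
merge 1/25 + 1/10 → 7/50
merge 3/25 + 3/25 → 6/25
merge 7/50 + 4/25 → 3/10
merge 11/50 + 6/25 → 23/50
merge 6/25 + 3/10 → 27/50
merge 23/50 + 27/50 → 1
L = 7/50 + 6/25 + 3/10 + 23/50 + 27/50 + 1 = 67/25 = 2.68 bits/symbol.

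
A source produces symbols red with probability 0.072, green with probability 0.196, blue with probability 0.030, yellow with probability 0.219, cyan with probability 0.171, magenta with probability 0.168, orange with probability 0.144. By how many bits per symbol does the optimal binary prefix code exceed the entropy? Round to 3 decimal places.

Entropy H = −Σ p log₂ p ≈ 2.6364 bits.
Huffman merges: 3/100+9/125→51/500; 51/500+18/125→123/500; 21/125+171/1000→339/1000; 49/250+219/1000→83/200; 123/500+339/1000→117/200; 83/200+117/200→1. L = 2687/1000 ≈ 2.6870.
L − H = 2.6870 − 2.6364 = 0.051 bits.

0.051 bits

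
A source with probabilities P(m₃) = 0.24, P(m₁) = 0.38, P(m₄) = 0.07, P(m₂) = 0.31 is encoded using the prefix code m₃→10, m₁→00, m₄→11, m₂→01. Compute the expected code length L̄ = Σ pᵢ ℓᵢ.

2 bits/symbol

L̄ = Σ pᵢ·ℓᵢ = 0.24·2 + 0.38·2 + 0.07·2 + 0.31·2 = 2 bits/symbol.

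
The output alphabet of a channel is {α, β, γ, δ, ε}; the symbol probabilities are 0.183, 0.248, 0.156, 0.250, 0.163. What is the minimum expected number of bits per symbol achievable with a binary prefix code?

2.319 bits/symbol

Repeatedly combine the two least-probable nodes; the expected code length is the sum of the merged weights.
merge 39/250 + 163/1000 → 319/1000
merge 183/1000 + 31/125 → 431/1000
merge 1/4 + 319/1000 → 569/1000
merge 431/1000 + 569/1000 → 1
L = 319/1000 + 431/1000 + 569/1000 + 1 = 2319/1000 = 2.319 bits/symbol.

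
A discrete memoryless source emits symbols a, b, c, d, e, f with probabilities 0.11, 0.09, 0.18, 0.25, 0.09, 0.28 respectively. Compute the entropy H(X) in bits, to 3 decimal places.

H = −Σ pᵢ log₂ pᵢ.
−0.11·log₂(0.11) = 0.3503
−0.09·log₂(0.09) = 0.3127
−0.18·log₂(0.18) = 0.4453
−0.25·log₂(0.25) = 0.5000
−0.09·log₂(0.09) = 0.3127
−0.28·log₂(0.28) = 0.5142
Sum ≈ 2.4351 → 2.435 bits.

2.435 bits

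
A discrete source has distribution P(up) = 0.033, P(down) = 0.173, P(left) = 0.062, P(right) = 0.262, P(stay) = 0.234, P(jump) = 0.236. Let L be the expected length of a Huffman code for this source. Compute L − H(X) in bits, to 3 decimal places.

Entropy H = −Σ p log₂ p ≈ 2.3372 bits.
Huffman merges: 33/1000+31/500→19/200; 19/200+173/1000→67/250; 117/500+59/250→47/100; 131/500+67/250→53/100; 47/100+53/100→1. L = 2363/1000 ≈ 2.3630.
L − H = 2.3630 − 2.3372 = 0.026 bits.

0.026 bits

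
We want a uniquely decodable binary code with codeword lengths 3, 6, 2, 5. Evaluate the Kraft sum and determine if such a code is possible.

0.421875; yes

With common denominator 2^6 = 64: Σ 2^(−ℓᵢ) = 8/64 + 1/64 + 16/64 + 2/64 = 27/64 = 0.421875.
Kraft's inequality requires Σ ≤ 1; here Σ = 0.421875 ≤ 1, so such a prefix code exists.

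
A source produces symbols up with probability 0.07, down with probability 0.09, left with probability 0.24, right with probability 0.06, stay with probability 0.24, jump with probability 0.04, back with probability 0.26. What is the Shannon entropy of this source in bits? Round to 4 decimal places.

H = −Σ pᵢ log₂ pᵢ.
−0.07·log₂(0.07) = 0.2686
−0.09·log₂(0.09) = 0.3127
−0.24·log₂(0.24) = 0.4941
−0.06·log₂(0.06) = 0.2435
−0.24·log₂(0.24) = 0.4941
−0.04·log₂(0.04) = 0.1858
−0.26·log₂(0.26) = 0.5053
Sum ≈ 2.5041 → 2.5041 bits.

2.5041 bits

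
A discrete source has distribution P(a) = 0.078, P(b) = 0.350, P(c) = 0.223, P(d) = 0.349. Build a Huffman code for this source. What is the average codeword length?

Repeatedly combine the two least-probable nodes; the expected code length is the sum of the merged weights.
merge 39/500 + 223/1000 → 301/1000
merge 301/1000 + 349/1000 → 13/20
merge 7/20 + 13/20 → 1
L = 301/1000 + 13/20 + 1 = 1951/1000 = 1.951 bits/symbol.

1.951 bits/symbol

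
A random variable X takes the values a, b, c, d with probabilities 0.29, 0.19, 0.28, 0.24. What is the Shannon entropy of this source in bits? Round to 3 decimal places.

1.981 bits

H = −Σ pᵢ log₂ pᵢ.
−0.29·log₂(0.29) = 0.5179
−0.19·log₂(0.19) = 0.4552
−0.28·log₂(0.28) = 0.5142
−0.24·log₂(0.24) = 0.4941
Sum ≈ 1.9815 → 1.981 bits.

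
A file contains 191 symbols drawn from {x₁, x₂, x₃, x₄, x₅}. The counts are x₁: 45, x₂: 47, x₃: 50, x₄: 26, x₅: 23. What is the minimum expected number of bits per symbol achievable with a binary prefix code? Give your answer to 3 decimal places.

Probabilities are the counts divided by 191.
Repeatedly combine the two least-probable nodes; the expected code length is the sum of the merged weights.
merge 23/191 + 26/191 → 49/191
merge 45/191 + 47/191 → 92/191
merge 49/191 + 50/191 → 99/191
merge 92/191 + 99/191 → 1
L = 49/191 + 92/191 + 99/191 + 1 = 431/191 ≈ 2.257 bits/symbol.

2.257 bits/symbol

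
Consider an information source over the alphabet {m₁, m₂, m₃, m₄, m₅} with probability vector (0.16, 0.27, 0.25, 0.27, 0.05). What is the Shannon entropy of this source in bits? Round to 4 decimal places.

H = −Σ pᵢ log₂ pᵢ.
−0.16·log₂(0.16) = 0.4230
−0.27·log₂(0.27) = 0.5100
−0.25·log₂(0.25) = 0.5000
−0.27·log₂(0.27) = 0.5100
−0.05·log₂(0.05) = 0.2161
Sum ≈ 2.1592 → 2.1592 bits.

2.1592 bits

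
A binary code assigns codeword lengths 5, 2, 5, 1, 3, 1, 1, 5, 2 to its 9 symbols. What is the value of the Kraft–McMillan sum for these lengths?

2.21875

With common denominator 2^5 = 32: Σ 2^(−ℓᵢ) = 1/32 + 8/32 + 1/32 + 16/32 + 4/32 + 16/32 + 16/32 + 1/32 + 8/32 = 71/32 = 2.21875.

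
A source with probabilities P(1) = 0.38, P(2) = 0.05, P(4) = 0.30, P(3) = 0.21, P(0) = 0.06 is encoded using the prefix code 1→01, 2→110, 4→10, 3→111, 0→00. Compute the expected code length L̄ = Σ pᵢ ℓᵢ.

2.26 bits/symbol

L̄ = Σ pᵢ·ℓᵢ = 0.38·2 + 0.05·3 + 0.30·2 + 0.21·3 + 0.06·2 = 2.26 bits/symbol.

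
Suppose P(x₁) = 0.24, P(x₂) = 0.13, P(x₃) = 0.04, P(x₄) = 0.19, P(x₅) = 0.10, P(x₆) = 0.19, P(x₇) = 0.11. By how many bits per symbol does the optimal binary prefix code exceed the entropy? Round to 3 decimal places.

0.055 bits

Entropy H = −Σ p log₂ p ≈ 2.6555 bits.
Huffman merges: 1/25+1/10→7/50; 11/100+13/100→6/25; 7/50+19/100→33/100; 19/100+6/25→43/100; 6/25+33/100→57/100; 43/100+57/100→1. L = 271/100 ≈ 2.7100.
L − H = 2.7100 − 2.6555 = 0.055 bits.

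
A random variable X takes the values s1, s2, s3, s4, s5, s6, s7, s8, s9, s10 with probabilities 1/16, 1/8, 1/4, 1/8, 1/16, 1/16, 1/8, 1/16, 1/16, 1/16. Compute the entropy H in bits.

3.125 bits

Each probability is a power of 1/2, so log₂(1/p) is an integer.
H = Σ p·log₂(1/p) = 1/16·4 + 1/8·3 + 1/4·2 + 1/8·3 + 1/16·4 + 1/16·4 + 1/8·3 + 1/16·4 + 1/16·4 + 1/16·4 = 3.125 bits.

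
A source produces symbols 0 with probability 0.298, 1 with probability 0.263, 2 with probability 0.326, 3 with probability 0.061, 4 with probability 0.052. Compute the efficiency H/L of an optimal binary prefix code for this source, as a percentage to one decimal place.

Entropy H = −Σ p log₂ p ≈ 2.0224 bits.
Huffman merges: 13/250+61/1000→113/1000; 113/1000+263/1000→47/125; 149/500+163/500→78/125; 47/125+78/125→1. L = 2113/1000 ≈ 2.1130.
Efficiency = H/L = 2.0224/2.1130 = 95.7%.

95.7%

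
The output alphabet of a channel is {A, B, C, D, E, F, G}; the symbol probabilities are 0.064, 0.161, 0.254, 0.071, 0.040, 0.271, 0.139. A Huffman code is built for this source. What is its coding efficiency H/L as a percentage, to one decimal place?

Entropy H = −Σ p log₂ p ≈ 2.5431 bits.
Huffman merges: 1/25+8/125→13/125; 71/1000+13/125→7/40; 139/1000+161/1000→3/10; 7/40+127/500→429/1000; 271/1000+3/10→571/1000; 429/1000+571/1000→1. L = 2579/1000 ≈ 2.5790.
Efficiency = H/L = 2.5431/2.5790 = 98.6%.

98.6%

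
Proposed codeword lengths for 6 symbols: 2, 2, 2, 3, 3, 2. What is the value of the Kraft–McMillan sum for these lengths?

With common denominator 2^3 = 8: Σ 2^(−ℓᵢ) = 2/8 + 2/8 + 2/8 + 1/8 + 1/8 + 2/8 = 10/8 = 1.25.

1.25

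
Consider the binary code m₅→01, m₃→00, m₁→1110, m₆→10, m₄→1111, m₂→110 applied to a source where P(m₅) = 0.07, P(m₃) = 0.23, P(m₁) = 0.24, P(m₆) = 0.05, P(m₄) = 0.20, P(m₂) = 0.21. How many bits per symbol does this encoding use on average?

L̄ = Σ pᵢ·ℓᵢ = 0.07·2 + 0.23·2 + 0.24·4 + 0.05·2 + 0.20·4 + 0.21·3 = 3.09 bits/symbol.

3.09 bits/symbol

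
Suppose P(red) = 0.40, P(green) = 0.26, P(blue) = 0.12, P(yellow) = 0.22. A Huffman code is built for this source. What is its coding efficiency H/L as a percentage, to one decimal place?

Entropy H = −Σ p log₂ p ≈ 1.8817 bits.
Huffman merges: 3/25+11/50→17/50; 13/50+17/50→3/5; 2/5+3/5→1. L = 97/50 ≈ 1.9400.
Efficiency = H/L = 1.8817/1.9400 = 97.0%.

97.0%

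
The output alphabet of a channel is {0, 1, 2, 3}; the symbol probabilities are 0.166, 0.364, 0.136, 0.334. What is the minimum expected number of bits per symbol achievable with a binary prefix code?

1.938 bits/symbol

Repeatedly combine the two least-probable nodes; the expected code length is the sum of the merged weights.
merge 17/125 + 83/500 → 151/500
merge 151/500 + 167/500 → 159/250
merge 91/250 + 159/250 → 1
L = 151/500 + 159/250 + 1 = 969/500 = 1.938 bits/symbol.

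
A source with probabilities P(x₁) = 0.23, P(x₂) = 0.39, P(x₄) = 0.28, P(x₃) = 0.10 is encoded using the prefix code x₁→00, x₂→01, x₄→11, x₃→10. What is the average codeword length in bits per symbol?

2 bits/symbol

L̄ = Σ pᵢ·ℓᵢ = 0.23·2 + 0.39·2 + 0.28·2 + 0.10·2 = 2 bits/symbol.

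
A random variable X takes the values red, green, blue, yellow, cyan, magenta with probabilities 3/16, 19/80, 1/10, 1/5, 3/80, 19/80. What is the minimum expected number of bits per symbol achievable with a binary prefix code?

Repeatedly combine the two least-probable nodes; the expected code length is the sum of the merged weights.
merge 3/80 + 1/10 → 11/80
merge 11/80 + 3/16 → 13/40
merge 1/5 + 19/80 → 7/16
merge 19/80 + 13/40 → 9/16
merge 7/16 + 9/16 → 1
L = 11/80 + 13/40 + 7/16 + 9/16 + 1 = 197/80 = 2.4625 bits/symbol.

2.4625 bits/symbol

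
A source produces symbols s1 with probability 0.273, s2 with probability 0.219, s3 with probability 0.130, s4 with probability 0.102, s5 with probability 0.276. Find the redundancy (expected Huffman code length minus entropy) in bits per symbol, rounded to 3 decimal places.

Entropy H = −Σ p log₂ p ≈ 2.2223 bits.
Huffman merges: 51/500+13/100→29/125; 219/1000+29/125→451/1000; 273/1000+69/250→549/1000; 451/1000+549/1000→1. L = 279/125 ≈ 2.2320.
L − H = 2.2320 − 2.2223 = 0.010 bits.

0.010 bits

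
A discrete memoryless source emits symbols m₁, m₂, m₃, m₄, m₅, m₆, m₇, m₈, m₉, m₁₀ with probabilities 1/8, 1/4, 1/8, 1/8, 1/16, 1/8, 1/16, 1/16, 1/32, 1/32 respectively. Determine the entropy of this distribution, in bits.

3.0625 bits

Each probability is a power of 1/2, so log₂(1/p) is an integer.
H = Σ p·log₂(1/p) = 1/8·3 + 1/4·2 + 1/8·3 + 1/8·3 + 1/16·4 + 1/8·3 + 1/16·4 + 1/16·4 + 1/32·5 + 1/32·5 = 3.0625 bits.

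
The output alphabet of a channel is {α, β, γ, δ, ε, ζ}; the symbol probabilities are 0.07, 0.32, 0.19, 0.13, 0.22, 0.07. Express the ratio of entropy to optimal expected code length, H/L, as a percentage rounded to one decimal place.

98.8%

Entropy H = −Σ p log₂ p ≈ 2.3816 bits.
Huffman merges: 7/100+7/100→7/50; 13/100+7/50→27/100; 19/100+11/50→41/100; 27/100+8/25→59/100; 41/100+59/100→1. L = 241/100 ≈ 2.4100.
Efficiency = H/L = 2.3816/2.4100 = 98.8%.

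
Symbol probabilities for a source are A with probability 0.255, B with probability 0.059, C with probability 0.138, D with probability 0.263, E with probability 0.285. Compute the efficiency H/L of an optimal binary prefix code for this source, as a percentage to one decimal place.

Entropy H = −Σ p log₂ p ≈ 2.1608 bits.
Huffman merges: 59/1000+69/500→197/1000; 197/1000+51/200→113/250; 263/1000+57/200→137/250; 113/250+137/250→1. L = 2197/1000 ≈ 2.1970.
Efficiency = H/L = 2.1608/2.1970 = 98.4%.

98.4%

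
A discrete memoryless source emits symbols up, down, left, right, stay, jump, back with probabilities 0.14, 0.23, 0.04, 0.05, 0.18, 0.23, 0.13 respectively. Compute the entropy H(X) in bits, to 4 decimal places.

H = −Σ pᵢ log₂ pᵢ.
−0.14·log₂(0.14) = 0.3971
−0.23·log₂(0.23) = 0.4877
−0.04·log₂(0.04) = 0.1858
−0.05·log₂(0.05) = 0.2161
−0.18·log₂(0.18) = 0.4453
−0.23·log₂(0.23) = 0.4877
−0.13·log₂(0.13) = 0.3826
Sum ≈ 2.6022 → 2.6022 bits.

2.6022 bits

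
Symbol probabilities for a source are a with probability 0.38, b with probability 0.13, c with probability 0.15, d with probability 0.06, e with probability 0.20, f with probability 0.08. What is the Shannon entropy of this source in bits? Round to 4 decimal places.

2.3231 bits

H = −Σ pᵢ log₂ pᵢ.
−0.38·log₂(0.38) = 0.5305
−0.13·log₂(0.13) = 0.3826
−0.15·log₂(0.15) = 0.4105
−0.06·log₂(0.06) = 0.2435
−0.20·log₂(0.20) = 0.4644
−0.08·log₂(0.08) = 0.2915
Sum ≈ 2.3231 → 2.3231 bits.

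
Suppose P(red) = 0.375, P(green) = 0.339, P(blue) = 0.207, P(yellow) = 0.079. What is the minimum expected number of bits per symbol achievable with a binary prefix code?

1.911 bits/symbol

Repeatedly combine the two least-probable nodes; the expected code length is the sum of the merged weights.
merge 79/1000 + 207/1000 → 143/500
merge 143/500 + 339/1000 → 5/8
merge 3/8 + 5/8 → 1
L = 143/500 + 5/8 + 1 = 1911/1000 = 1.911 bits/symbol.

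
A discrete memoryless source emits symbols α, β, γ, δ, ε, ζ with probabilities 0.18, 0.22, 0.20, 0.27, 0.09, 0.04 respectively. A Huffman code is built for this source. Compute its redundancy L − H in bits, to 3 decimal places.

Entropy H = −Σ p log₂ p ≈ 2.3987 bits.
Huffman merges: 1/25+9/100→13/100; 13/100+9/50→31/100; 1/5+11/50→21/50; 27/100+31/100→29/50; 21/50+29/50→1. L = 61/25 ≈ 2.4400.
L − H = 2.4400 − 2.3987 = 0.041 bits.

0.041 bits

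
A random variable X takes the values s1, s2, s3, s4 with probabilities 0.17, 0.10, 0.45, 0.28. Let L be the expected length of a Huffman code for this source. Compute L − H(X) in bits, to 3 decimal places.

0.021 bits

Entropy H = −Σ p log₂ p ≈ 1.7994 bits.
Huffman merges: 1/10+17/100→27/100; 27/100+7/25→11/20; 9/20+11/20→1. L = 91/50 ≈ 1.8200.
L − H = 1.8200 − 1.7994 = 0.021 bits.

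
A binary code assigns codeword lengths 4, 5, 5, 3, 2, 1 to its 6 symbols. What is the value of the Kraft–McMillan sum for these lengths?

With common denominator 2^5 = 32: Σ 2^(−ℓᵢ) = 2/32 + 1/32 + 1/32 + 4/32 + 8/32 + 16/32 = 32/32 = 1.

1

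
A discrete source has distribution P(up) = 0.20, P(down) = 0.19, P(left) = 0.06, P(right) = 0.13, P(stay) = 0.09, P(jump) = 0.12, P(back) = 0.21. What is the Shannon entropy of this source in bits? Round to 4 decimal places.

H = −Σ pᵢ log₂ pᵢ.
−0.20·log₂(0.20) = 0.4644
−0.19·log₂(0.19) = 0.4552
−0.06·log₂(0.06) = 0.2435
−0.13·log₂(0.13) = 0.3826
−0.09·log₂(0.09) = 0.3127
−0.12·log₂(0.12) = 0.3671
−0.21·log₂(0.21) = 0.4728
Sum ≈ 2.6983 → 2.6983 bits.

2.6983 bits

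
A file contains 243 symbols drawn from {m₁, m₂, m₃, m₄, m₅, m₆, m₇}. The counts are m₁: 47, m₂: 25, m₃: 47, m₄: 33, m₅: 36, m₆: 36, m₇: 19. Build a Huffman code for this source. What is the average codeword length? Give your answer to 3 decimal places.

2.794 bits/symbol

Probabilities are the counts divided by 243.
Repeatedly combine the two least-probable nodes; the expected code length is the sum of the merged weights.
merge 19/243 + 25/243 → 44/243
merge 11/81 + 4/27 → 23/81
merge 4/27 + 44/243 → 80/243
merge 47/243 + 47/243 → 94/243
merge 23/81 + 80/243 → 149/243
merge 94/243 + 149/243 → 1
L = 44/243 + 23/81 + 80/243 + 94/243 + 149/243 + 1 = 679/243 ≈ 2.794 bits/symbol.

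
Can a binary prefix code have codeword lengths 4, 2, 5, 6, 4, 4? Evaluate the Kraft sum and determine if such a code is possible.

0.484375; yes

With common denominator 2^6 = 64: Σ 2^(−ℓᵢ) = 4/64 + 16/64 + 2/64 + 1/64 + 4/64 + 4/64 = 31/64 = 0.484375.
Kraft's inequality requires Σ ≤ 1; here Σ = 0.484375 ≤ 1, so such a prefix code exists.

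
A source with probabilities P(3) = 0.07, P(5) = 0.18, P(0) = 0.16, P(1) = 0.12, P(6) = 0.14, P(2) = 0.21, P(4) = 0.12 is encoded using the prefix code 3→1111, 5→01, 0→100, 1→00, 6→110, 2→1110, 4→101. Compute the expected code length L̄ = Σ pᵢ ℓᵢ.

2.98 bits/symbol

L̄ = Σ pᵢ·ℓᵢ = 0.07·4 + 0.18·2 + 0.16·3 + 0.12·2 + 0.14·3 + 0.21·4 + 0.12·3 = 2.98 bits/symbol.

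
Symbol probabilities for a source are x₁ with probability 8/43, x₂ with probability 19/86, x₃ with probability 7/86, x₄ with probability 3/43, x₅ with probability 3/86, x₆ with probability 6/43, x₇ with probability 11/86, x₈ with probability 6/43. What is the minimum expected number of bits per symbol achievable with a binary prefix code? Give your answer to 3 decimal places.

2.884 bits/symbol

Repeatedly combine the two least-probable nodes; the expected code length is the sum of the merged weights.
merge 3/86 + 3/43 → 9/86
merge 7/86 + 9/86 → 8/43
merge 11/86 + 6/43 → 23/86
merge 6/43 + 8/43 → 14/43
merge 8/43 + 19/86 → 35/86
merge 23/86 + 14/43 → 51/86
merge 35/86 + 51/86 → 1
L = 9/86 + 8/43 + 23/86 + 14/43 + 35/86 + 51/86 + 1 = 124/43 ≈ 2.884 bits/symbol.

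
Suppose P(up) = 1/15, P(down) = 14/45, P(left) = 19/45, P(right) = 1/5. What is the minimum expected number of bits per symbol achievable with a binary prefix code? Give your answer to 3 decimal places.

Repeatedly combine the two least-probable nodes; the expected code length is the sum of the merged weights.
merge 1/15 + 1/5 → 4/15
merge 4/15 + 14/45 → 26/45
merge 19/45 + 26/45 → 1
L = 4/15 + 26/45 + 1 = 83/45 ≈ 1.844 bits/symbol.

1.844 bits/symbol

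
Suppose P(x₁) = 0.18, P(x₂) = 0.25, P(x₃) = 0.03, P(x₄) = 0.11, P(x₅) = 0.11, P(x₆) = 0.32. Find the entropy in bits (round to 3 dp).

H = −Σ pᵢ log₂ pᵢ.
−0.18·log₂(0.18) = 0.4453
−0.25·log₂(0.25) = 0.5000
−0.03·log₂(0.03) = 0.1518
−0.11·log₂(0.11) = 0.3503
−0.11·log₂(0.11) = 0.3503
−0.32·log₂(0.32) = 0.5260
Sum ≈ 2.3237 → 2.324 bits.

2.324 bits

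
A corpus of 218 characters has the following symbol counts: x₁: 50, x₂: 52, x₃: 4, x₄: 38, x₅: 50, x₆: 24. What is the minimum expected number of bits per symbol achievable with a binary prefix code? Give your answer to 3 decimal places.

Probabilities are the counts divided by 218.
Repeatedly combine the two least-probable nodes; the expected code length is the sum of the merged weights.
merge 2/109 + 12/109 → 14/109
merge 14/109 + 19/109 → 33/109
merge 25/109 + 25/109 → 50/109
merge 26/109 + 33/109 → 59/109
merge 50/109 + 59/109 → 1
L = 14/109 + 33/109 + 50/109 + 59/109 + 1 = 265/109 ≈ 2.431 bits/symbol.

2.431 bits/symbol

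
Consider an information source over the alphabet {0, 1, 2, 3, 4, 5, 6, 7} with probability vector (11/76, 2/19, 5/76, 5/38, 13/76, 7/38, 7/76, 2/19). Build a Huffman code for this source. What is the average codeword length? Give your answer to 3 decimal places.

Repeatedly combine the two least-probable nodes; the expected code length is the sum of the merged weights.
merge 5/76 + 7/76 → 3/19
merge 2/19 + 2/19 → 4/19
merge 5/38 + 11/76 → 21/76
merge 3/19 + 13/76 → 25/76
merge 7/38 + 4/19 → 15/38
merge 21/76 + 25/76 → 23/38
merge 15/38 + 23/38 → 1
L = 3/19 + 4/19 + 21/76 + 25/76 + 15/38 + 23/38 + 1 = 113/38 ≈ 2.974 bits/symbol.

2.974 bits/symbol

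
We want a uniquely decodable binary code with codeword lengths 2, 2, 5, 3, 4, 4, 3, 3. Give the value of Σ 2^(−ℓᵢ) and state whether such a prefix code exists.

1.03125; no

With common denominator 2^5 = 32: Σ 2^(−ℓᵢ) = 8/32 + 8/32 + 1/32 + 4/32 + 2/32 + 2/32 + 4/32 + 4/32 = 33/32 = 1.03125.
Kraft's inequality requires Σ ≤ 1; here Σ = 1.03125 > 1, so no such prefix code exists.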